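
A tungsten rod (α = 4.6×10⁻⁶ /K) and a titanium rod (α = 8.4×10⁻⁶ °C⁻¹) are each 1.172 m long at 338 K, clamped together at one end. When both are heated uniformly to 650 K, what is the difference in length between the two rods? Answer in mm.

ΔT = 312 K
tungsten: ΔL = 4.6×10⁻⁶ × 1.172 m × 312 = 1.6821×10⁻³ m = 1.6821 mm
titanium: ΔL = 8.4×10⁻⁶ × 1.172 m × 312 = 3.0716×10⁻³ m = 3.0716 mm
difference = 3.0716 − 1.6821 = 1.3895 mm

1.39 mm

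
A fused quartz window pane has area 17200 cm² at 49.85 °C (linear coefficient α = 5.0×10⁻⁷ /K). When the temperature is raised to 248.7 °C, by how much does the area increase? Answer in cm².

Area coefficient ≈ 2α; |ΔT| = 198.85 K
ΔA = 2αA₀ΔT = 2(5.0×10⁻⁷)(17200)(198.85) = 3.42 cm²

ΔA = 3.42 cm²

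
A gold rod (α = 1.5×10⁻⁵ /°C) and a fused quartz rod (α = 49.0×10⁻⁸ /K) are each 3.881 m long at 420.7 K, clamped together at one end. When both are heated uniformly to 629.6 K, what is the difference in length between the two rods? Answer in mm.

ΔT = 208.9 K
gold: ΔL = 1.5×10⁻⁵ × 3.881 m × 208.9 = 1.2161×10⁻² m = 12.161 mm
fused quartz: ΔL = 49.0×10⁻⁸ × 3.881 m × 208.9 = 3.9726×10⁻⁴ m = 0.39726 mm
difference = 12.161 − 0.39726 = 11.76374 mm

11.8 mm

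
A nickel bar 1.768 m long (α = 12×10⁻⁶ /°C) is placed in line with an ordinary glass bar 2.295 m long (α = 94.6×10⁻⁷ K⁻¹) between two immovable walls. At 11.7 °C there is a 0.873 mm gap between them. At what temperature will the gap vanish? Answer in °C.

α₁L₁ = 2.1216×10⁻⁵ m/K, α₂L₂ = 2.17107×10⁻⁵ m/K → total 4.29267×10⁻⁵ m/K
ΔT = g/(α₁L₁+α₂L₂) = 8.73×10⁻⁴ / 4.29267×10⁻⁵ = 20.337 K
T = 11.7 + 20.337 = 32.037 °C

T = 32.0 °C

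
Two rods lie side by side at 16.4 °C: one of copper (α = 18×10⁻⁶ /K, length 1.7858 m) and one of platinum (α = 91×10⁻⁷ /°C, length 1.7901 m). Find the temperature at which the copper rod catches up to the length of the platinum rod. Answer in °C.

Equal length when α₁L₁ΔT − α₂L₂ΔT = L₂ − L₁ = 4.30×10⁻³ m
α₁L₁ = 3.21444×10⁻⁵, α₂L₂ = 1.628991×10⁻⁵ → Δ(αL) = 1.585449×10⁻⁵ m/K
ΔT = 4.30×10⁻³ / 1.585449×10⁻⁵ = 271.217 K, so T = 16.4 + 271.217 = 287.617 °C

T = 287.6 °C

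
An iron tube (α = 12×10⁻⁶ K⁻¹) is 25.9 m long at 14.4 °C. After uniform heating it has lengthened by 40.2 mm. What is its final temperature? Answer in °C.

ΔL = αL₀ΔT ⇒ ΔT = ΔL / (αL₀)
ΔT = 40.2×10⁻³ m / (12×10⁻⁶ × 25.9 m) = 129.34 K
T = 14.4 + 129.34 = 143.74 °C

T = 144 °C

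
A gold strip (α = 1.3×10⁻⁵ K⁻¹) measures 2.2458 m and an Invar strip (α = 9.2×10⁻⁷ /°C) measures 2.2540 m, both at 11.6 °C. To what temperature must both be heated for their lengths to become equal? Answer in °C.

Equal length when α₁L₁ΔT − α₂L₂ΔT = L₂ − L₁ = 8.20×10⁻³ m
α₁L₁ = 2.91954×10⁻⁵, α₂L₂ = 2.07368×10⁻⁶ → Δ(αL) = 2.712172×10⁻⁵ m/K
ΔT = 8.20×10⁻³ / 2.712172×10⁻⁵ = 302.341 K, so T = 11.6 + 302.341 = 313.941 °C

T = 313.9 °C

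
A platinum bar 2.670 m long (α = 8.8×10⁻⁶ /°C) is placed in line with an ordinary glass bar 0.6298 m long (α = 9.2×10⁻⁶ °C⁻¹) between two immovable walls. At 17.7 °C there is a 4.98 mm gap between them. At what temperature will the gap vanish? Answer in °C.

Gap closes when ΔL₁ + ΔL₂ = 4.98 mm = 4.98×10⁻³ m
(α₁L₁ + α₂L₂)ΔT = g
α₁L₁ + α₂L₂ = 8.8×10⁻⁶×2.670 + 9.2×10⁻⁶×0.6298 = 2.929016×10⁻⁵ m/K
ΔT = 4.98×10⁻³ / 2.929016×10⁻⁵ = 170.02 K
T = 17.7 + 170.02 = 187.72 °C

T = 188 °C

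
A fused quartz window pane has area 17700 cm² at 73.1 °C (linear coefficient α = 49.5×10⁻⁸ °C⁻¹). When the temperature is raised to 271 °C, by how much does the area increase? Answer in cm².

Area coefficient ≈ 2α; |ΔT| = 197.9 K
ΔA = 2αA₀ΔT = 2(49.5×10⁻⁸)(17700)(197.9) = 3.47 cm²

ΔA = 3.47 cm²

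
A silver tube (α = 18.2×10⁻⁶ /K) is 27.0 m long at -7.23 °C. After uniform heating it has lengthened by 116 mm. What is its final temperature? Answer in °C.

ΔL = αL₀ΔT ⇒ ΔT = ΔL / (αL₀)
ΔT = 116×10⁻³ m / (18.2×10⁻⁶ × 27.0 m) = 236.06 K
T = -7.23 + 236.06 = 228.83 °C

T = 229 °C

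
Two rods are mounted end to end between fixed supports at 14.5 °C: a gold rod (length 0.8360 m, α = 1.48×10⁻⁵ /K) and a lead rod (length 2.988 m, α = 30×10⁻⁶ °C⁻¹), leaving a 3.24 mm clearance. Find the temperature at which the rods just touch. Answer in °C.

Gap closes when ΔL₁ + ΔL₂ = 3.24 mm = 3.24×10⁻³ m
(α₁L₁ + α₂L₂)ΔT = g
α₁L₁ + α₂L₂ = 1.48×10⁻⁵×0.8360 + 30×10⁻⁶×2.988 = 1.020128×10⁻⁴ m/K
ΔT = 3.24×10⁻³ / 1.020128×10⁻⁴ = 31.761 K
T = 14.5 + 31.761 = 46.261 °C

T = 46.3 °C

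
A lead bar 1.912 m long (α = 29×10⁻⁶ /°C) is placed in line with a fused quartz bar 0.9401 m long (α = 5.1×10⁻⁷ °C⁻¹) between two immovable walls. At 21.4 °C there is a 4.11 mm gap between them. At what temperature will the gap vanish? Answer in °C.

Gap closes when ΔL₁ + ΔL₂ = 4.11 mm = 4.11×10⁻³ m
(α₁L₁ + α₂L₂)ΔT = g
α₁L₁ + α₂L₂ = 29×10⁻⁶×1.912 + 5.1×10⁻⁷×0.9401 = 5.5927451×10⁻⁵ m/K
ΔT = 4.11×10⁻³ / 5.5927451×10⁻⁵ = 73.488 K
T = 21.4 + 73.488 = 94.888 °C

T = 94.9 °C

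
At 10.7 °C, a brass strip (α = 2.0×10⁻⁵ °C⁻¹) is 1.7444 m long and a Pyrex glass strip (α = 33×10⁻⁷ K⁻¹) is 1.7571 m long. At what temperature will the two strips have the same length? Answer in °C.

T = 447.3 °C

L₁(1 + α₁ΔT) = L₂(1 + α₂ΔT) ⇒ ΔT = (L₂ − L₁)/(α₁L₁ − α₂L₂)
L₂ − L₁ = 1.7571 − 1.7444 = 1.27×10⁻² m
α₁L₁ − α₂L₂ = 2.0×10⁻⁵×1.7444 − 33×10⁻⁷×1.7571 = 2.908957×10⁻⁵ m/K
ΔT = 1.27×10⁻² / 2.908957×10⁻⁵ = 436.583 K
T = 10.7 + 436.583 = 447.283 °C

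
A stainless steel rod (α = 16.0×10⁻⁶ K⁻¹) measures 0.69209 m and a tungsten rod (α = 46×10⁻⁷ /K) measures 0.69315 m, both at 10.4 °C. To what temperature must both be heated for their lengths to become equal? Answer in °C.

L₁(1 + α₁ΔT) = L₂(1 + α₂ΔT) ⇒ ΔT = (L₂ − L₁)/(α₁L₁ − α₂L₂)
L₂ − L₁ = 0.69315 − 0.69209 = 1.06×10⁻³ m
α₁L₁ − α₂L₂ = 16.0×10⁻⁶×0.69209 − 46×10⁻⁷×0.69315 = 7.88495×10⁻⁶ m/K
ΔT = 1.06×10⁻³ / 7.88495×10⁻⁶ = 134.433 K
T = 10.4 + 134.433 = 144.833 °C

T = 144.8 °C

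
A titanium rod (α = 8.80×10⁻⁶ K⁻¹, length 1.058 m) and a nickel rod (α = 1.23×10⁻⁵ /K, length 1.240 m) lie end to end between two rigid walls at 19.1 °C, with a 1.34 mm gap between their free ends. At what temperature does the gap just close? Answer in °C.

Gap closes when ΔL₁ + ΔL₂ = 1.34 mm = 1.34×10⁻³ m
(α₁L₁ + α₂L₂)ΔT = g
α₁L₁ + α₂L₂ = 8.80×10⁻⁶×1.058 + 1.23×10⁻⁵×1.240 = 2.45624×10⁻⁵ m/K
ΔT = 1.34×10⁻³ / 2.45624×10⁻⁵ = 54.555 K
T = 19.1 + 54.555 = 73.655 °C

T = 73.7 °C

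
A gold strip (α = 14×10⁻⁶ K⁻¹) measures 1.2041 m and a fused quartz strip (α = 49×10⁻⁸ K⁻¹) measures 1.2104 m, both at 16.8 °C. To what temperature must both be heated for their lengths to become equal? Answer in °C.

T = 404.2 °C

Equal length when α₁L₁ΔT − α₂L₂ΔT = L₂ − L₁ = 6.30×10⁻³ m
α₁L₁ = 1.68574×10⁻⁵, α₂L₂ = 5.93096×10⁻⁷ → Δ(αL) = 1.6264304×10⁻⁵ m/K
ΔT = 6.30×10⁻³ / 1.6264304×10⁻⁵ = 387.351 K, so T = 16.8 + 387.351 = 404.151 °C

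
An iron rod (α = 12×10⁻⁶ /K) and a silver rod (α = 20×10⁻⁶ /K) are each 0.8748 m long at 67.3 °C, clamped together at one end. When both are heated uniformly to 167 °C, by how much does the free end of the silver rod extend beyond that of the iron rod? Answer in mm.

0.698 mm

ΔT = 99.7 K
iron: ΔL = 12×10⁻⁶ × 0.8748 m × 99.7 = 1.0466×10⁻³ m = 1.0466 mm
silver: ΔL = 20×10⁻⁶ × 0.8748 m × 99.7 = 1.7444×10⁻³ m = 1.7444 mm
difference = 1.7444 − 1.0466 = 0.6978 mm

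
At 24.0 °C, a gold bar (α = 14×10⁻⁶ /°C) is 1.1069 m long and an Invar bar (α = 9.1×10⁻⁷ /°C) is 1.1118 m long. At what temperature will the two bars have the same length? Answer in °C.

T = 362.3 °C

Equal length when α₁L₁ΔT − α₂L₂ΔT = L₂ − L₁ = 4.90×10⁻³ m
α₁L₁ = 1.54966×10⁻⁵, α₂L₂ = 1.011738×10⁻⁶ → Δ(αL) = 1.4484862×10⁻⁵ m/K
ΔT = 4.90×10⁻³ / 1.4484862×10⁻⁵ = 338.284 K, so T = 24.0 + 338.284 = 362.284 °C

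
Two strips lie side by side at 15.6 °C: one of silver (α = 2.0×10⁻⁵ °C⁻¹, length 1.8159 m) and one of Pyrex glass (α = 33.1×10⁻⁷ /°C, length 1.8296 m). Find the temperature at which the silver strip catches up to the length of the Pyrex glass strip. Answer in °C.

T = 468.3 °C

L₁(1 + α₁ΔT) = L₂(1 + α₂ΔT) ⇒ ΔT = (L₂ − L₁)/(α₁L₁ − α₂L₂)
L₂ − L₁ = 1.8296 − 1.8159 = 1.37×10⁻² m
α₁L₁ − α₂L₂ = 2.0×10⁻⁵×1.8159 − 33.1×10⁻⁷×1.8296 = 3.0262024×10⁻⁵ m/K
ΔT = 1.37×10⁻² / 3.0262024×10⁻⁵ = 452.713 K
T = 15.6 + 452.713 = 468.313 °C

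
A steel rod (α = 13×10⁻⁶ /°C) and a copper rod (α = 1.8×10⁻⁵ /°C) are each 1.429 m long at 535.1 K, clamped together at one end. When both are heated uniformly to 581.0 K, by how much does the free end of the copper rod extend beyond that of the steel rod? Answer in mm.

0.328 mm

ΔT = 45.9 K
steel: ΔL = 13×10⁻⁶ × 1.429 m × 45.9 = 8.5268×10⁻⁴ m = 0.85268 mm
copper: ΔL = 1.8×10⁻⁵ × 1.429 m × 45.9 = 1.1806×10⁻³ m = 1.1806 mm
difference = 1.1806 − 0.85268 = 0.32792 mm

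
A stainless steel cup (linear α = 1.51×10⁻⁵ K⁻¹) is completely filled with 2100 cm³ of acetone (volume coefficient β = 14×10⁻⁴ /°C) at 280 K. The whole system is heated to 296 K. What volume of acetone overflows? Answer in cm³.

The cup also expands: β_container ≈ 3α = 4.53×10⁻⁵ /K
Net overflow = V₀(β_liq − 3α_cont)ΔT
β − 3α = 1.40×10⁻³ − 4.53×10⁻⁵ = 1.3547×10⁻³ /K; ΔT = 16 K
ΔV = 2100 × 1.3547×10⁻³ × 16 = 45.5 cm³

45.5 cm³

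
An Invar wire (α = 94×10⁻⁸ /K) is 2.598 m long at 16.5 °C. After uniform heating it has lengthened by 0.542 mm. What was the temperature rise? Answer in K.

ΔL = αL₀ΔT ⇒ ΔT = ΔL / (αL₀)
ΔT = 0.542×10⁻³ m / (94×10⁻⁸ × 2.598 m) = 221.94 K

ΔT = 222 K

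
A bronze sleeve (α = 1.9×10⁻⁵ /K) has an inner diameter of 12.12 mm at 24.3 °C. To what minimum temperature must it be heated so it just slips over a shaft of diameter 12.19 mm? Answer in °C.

Required Δd = 12.19 − 12.12 = 0.07 mm
Δd = αd₀ΔT ⇒ ΔT = Δd/(αd₀) = 0.07 / (1.9×10⁻⁵ × 12.12) = 303.98 K
T_min = 24.3 + 303.98 = 328.28 °C

T = 328 °C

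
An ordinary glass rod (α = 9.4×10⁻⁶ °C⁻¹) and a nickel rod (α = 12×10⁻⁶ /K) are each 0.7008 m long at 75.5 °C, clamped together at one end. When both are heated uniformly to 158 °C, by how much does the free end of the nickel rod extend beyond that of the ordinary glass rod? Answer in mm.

0.150 mm

ΔT = 82.5 K
ordinary glass: ΔL = 9.4×10⁻⁶ × 0.7008 m × 82.5 = 5.4347×10⁻⁴ m = 0.54347 mm
nickel: ΔL = 12×10⁻⁶ × 0.7008 m × 82.5 = 6.9379×10⁻⁴ m = 0.69379 mm
difference = 0.69379 − 0.54347 = 0.15032 mm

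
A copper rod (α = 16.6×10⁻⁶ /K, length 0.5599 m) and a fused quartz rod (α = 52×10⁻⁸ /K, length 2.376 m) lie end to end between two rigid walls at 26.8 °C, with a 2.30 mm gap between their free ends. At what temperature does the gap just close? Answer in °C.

α₁L₁ = 9.29434×10⁻⁶ m/K, α₂L₂ = 1.23552×10⁻⁶ m/K → total 1.052986×10⁻⁵ m/K
ΔT = g/(α₁L₁+α₂L₂) = 2.30×10⁻³ / 1.052986×10⁻⁵ = 218.43 K
T = 26.8 + 218.43 = 245.23 °C

T = 245 °C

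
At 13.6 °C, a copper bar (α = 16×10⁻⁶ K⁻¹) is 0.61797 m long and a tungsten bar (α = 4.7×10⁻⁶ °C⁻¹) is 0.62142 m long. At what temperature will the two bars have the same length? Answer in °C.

T = 508.8 °C

Equal length when α₁L₁ΔT − α₂L₂ΔT = L₂ − L₁ = 3.45×10⁻³ m
α₁L₁ = 9.88752×10⁻⁶, α₂L₂ = 2.920674×10⁻⁶ → Δ(αL) = 6.966846×10⁻⁶ m/K
ΔT = 3.45×10⁻³ / 6.966846×10⁻⁶ = 495.203 K, so T = 13.6 + 495.203 = 508.803 °C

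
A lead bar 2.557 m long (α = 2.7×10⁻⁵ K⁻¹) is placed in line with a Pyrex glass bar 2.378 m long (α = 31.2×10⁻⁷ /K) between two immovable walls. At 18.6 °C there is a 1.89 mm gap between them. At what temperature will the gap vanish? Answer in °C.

T = 43.3 °C

Gap closes when ΔL₁ + ΔL₂ = 1.89 mm = 1.89×10⁻³ m
(α₁L₁ + α₂L₂)ΔT = g
α₁L₁ + α₂L₂ = 2.7×10⁻⁵×2.557 + 31.2×10⁻⁷×2.378 = 7.645836×10⁻⁵ m/K
ΔT = 1.89×10⁻³ / 7.645836×10⁻⁵ = 24.719 K
T = 18.6 + 24.719 = 43.319 °C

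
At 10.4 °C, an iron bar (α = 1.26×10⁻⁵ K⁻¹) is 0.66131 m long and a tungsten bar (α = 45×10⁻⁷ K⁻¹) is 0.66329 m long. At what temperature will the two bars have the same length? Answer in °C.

T = 380.7 °C

Equal length when α₁L₁ΔT − α₂L₂ΔT = L₂ − L₁ = 1.98×10⁻³ m
α₁L₁ = 8.332506×10⁻⁶, α₂L₂ = 2.984805×10⁻⁶ → Δ(αL) = 5.347701×10⁻⁶ m/K
ΔT = 1.98×10⁻³ / 5.347701×10⁻⁶ = 370.253 K, so T = 10.4 + 370.253 = 380.653 °C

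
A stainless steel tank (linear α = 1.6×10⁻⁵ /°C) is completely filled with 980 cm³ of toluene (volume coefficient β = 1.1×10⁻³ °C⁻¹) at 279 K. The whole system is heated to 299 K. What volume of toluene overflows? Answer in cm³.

The tank also expands: β_container ≈ 3α = 4.8×10⁻⁵ /K
Net overflow = V₀(β_liq − 3α_cont)ΔT
β − 3α = 1.10×10⁻³ − 4.8×10⁻⁵ = 1.052×10⁻³ /K; ΔT = 20 K
ΔV = 980 × 1.052×10⁻³ × 20 = 20.6 cm³

20.6 cm³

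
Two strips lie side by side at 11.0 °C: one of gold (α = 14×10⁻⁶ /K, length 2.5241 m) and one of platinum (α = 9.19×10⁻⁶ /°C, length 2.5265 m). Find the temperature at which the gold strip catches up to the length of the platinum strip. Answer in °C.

L₁(1 + α₁ΔT) = L₂(1 + α₂ΔT) ⇒ ΔT = (L₂ − L₁)/(α₁L₁ − α₂L₂)
L₂ − L₁ = 2.5265 − 2.5241 = 2.40×10⁻³ m
α₁L₁ − α₂L₂ = 14×10⁻⁶×2.5241 − 9.19×10⁻⁶×2.5265 = 1.2118865×10⁻⁵ m/K
ΔT = 2.40×10⁻³ / 1.2118865×10⁻⁵ = 198.038 K
T = 11.0 + 198.038 = 209.038 °C

T = 209.0 °C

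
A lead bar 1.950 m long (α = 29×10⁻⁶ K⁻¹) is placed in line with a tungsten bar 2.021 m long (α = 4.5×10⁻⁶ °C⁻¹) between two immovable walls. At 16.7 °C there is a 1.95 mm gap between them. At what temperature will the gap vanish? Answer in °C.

T = 46.4 °C

α₁L₁ = 5.655×10⁻⁵ m/K, α₂L₂ = 9.0945×10⁻⁶ m/K → total 6.56445×10⁻⁵ m/K
ΔT = g/(α₁L₁+α₂L₂) = 1.95×10⁻³ / 6.56445×10⁻⁵ = 29.705 K
T = 16.7 + 29.705 = 46.405 °C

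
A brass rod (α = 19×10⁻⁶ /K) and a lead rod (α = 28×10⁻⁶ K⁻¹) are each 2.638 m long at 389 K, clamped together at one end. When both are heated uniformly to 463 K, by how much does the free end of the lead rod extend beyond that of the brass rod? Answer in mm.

1.76 mm

ΔT = 74 K
brass: ΔL = 19×10⁻⁶ × 2.638 m × 74 = 3.7090×10⁻³ m = 3.7090 mm
lead: ΔL = 28×10⁻⁶ × 2.638 m × 74 = 5.4659×10⁻³ m = 5.4659 mm
difference = 5.4659 − 3.7090 = 1.7569 mm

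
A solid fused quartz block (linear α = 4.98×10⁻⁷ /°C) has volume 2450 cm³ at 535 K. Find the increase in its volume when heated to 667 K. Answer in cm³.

ΔV = 0.483 cm³

Isotropic solid: β ≈ 3α = 1.5×10⁻⁶ /K; ΔT = 132 K
ΔV = 3αV₀ΔT = 3(4.98×10⁻⁷)(2450)(132) = 0.483 cm³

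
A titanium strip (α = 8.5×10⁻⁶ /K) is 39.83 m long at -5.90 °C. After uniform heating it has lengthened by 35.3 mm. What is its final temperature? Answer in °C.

T = 98.4 °C

ΔL = αL₀ΔT ⇒ ΔT = ΔL / (αL₀)
ΔT = 35.3×10⁻³ m / (8.5×10⁻⁶ × 39.83 m) = 104.267 K
T = -5.90 + 104.267 = 98.367 °C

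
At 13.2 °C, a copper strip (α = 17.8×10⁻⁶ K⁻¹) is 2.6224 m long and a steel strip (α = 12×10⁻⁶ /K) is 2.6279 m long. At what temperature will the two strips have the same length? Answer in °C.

T = 376.4 °C

L₁(1 + α₁ΔT) = L₂(1 + α₂ΔT) ⇒ ΔT = (L₂ − L₁)/(α₁L₁ − α₂L₂)
L₂ − L₁ = 2.6279 − 2.6224 = 5.50×10⁻³ m
α₁L₁ − α₂L₂ = 17.8×10⁻⁶×2.6224 − 12×10⁻⁶×2.6279 = 1.514392×10⁻⁵ m/K
ΔT = 5.50×10⁻³ / 1.514392×10⁻⁵ = 363.182 K
T = 13.2 + 363.182 = 376.382 °C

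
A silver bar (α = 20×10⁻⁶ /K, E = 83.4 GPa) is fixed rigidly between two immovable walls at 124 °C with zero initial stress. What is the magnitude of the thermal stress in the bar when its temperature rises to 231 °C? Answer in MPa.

σ = 178 MPa

Fully constrained: the free strain ε = αΔT is blocked, so σ = Eε = EαΔT.
|ΔT| = 107 K
σ = 83.4×10⁹ × 20×10⁻⁶ × 107 = 1.78×10⁸ Pa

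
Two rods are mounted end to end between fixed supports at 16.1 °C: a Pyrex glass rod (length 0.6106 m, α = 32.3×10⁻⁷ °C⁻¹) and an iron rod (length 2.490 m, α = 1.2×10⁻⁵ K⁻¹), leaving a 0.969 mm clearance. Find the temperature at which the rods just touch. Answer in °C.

T = 46.5 °C

α₁L₁ = 1.972238×10⁻⁶ m/K, α₂L₂ = 2.988×10⁻⁵ m/K → total 3.1852238×10⁻⁵ m/K
ΔT = g/(α₁L₁+α₂L₂) = 9.69×10⁻⁴ / 3.1852238×10⁻⁵ = 30.422 K
T = 16.1 + 30.422 = 46.522 °C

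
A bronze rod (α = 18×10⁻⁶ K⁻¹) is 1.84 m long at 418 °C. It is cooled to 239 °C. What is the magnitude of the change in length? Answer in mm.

|ΔT| = |239 − 418| = 179 K
ΔL = αL₀ΔT = (18×10⁻⁶)(1.84)(179) = 5.93×10⁻³ m

ΔL = 5.93 mm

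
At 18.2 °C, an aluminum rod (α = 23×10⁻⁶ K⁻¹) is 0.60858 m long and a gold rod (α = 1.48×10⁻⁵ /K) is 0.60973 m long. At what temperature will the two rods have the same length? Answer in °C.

T = 249.4 °C

Equal length when α₁L₁ΔT − α₂L₂ΔT = L₂ − L₁ = 1.15×10⁻³ m
α₁L₁ = 1.399734×10⁻⁵, α₂L₂ = 9.024004×10⁻⁶ → Δ(αL) = 4.973336×10⁻⁶ m/K
ΔT = 1.15×10⁻³ / 4.973336×10⁻⁶ = 231.233 K, so T = 18.2 + 231.233 = 249.433 °C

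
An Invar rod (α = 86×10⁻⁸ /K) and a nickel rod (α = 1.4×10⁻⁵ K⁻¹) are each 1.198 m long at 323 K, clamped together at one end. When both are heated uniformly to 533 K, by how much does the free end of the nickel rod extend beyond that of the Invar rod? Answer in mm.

ΔT = 210 K
Invar: ΔL = 86×10⁻⁸ × 1.198 m × 210 = 2.1636×10⁻⁴ m = 0.21636 mm
nickel: ΔL = 1.4×10⁻⁵ × 1.198 m × 210 = 3.5221×10⁻³ m = 3.5221 mm
difference = 3.5221 − 0.21636 = 3.30574 mm

3.31 mm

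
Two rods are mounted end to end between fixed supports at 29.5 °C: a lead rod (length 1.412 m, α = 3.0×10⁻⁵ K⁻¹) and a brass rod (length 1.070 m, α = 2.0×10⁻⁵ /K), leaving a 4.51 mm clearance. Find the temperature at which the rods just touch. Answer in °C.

T = 100 °C

α₁L₁ = 4.236×10⁻⁵ m/K, α₂L₂ = 2.140×10⁻⁵ m/K → total 6.376×10⁻⁵ m/K
ΔT = g/(α₁L₁+α₂L₂) = 4.51×10⁻³ / 6.376×10⁻⁵ = 70.73 K
T = 29.5 + 70.73 = 100.23 °C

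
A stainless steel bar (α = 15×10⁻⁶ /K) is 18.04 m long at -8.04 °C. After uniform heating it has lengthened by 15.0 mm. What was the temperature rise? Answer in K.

ΔT = 55.4 K

ΔL = αL₀ΔT ⇒ ΔT = ΔL / (αL₀)
ΔT = 15.0×10⁻³ m / (15×10⁻⁶ × 18.04 m) = 55.432 K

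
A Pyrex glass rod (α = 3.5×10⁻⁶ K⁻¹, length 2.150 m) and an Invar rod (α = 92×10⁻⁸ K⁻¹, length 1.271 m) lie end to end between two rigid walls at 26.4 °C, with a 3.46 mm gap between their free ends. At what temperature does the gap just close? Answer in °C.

T = 424 °C

α₁L₁ = 7.525×10⁻⁶ m/K, α₂L₂ = 1.16932×10⁻⁶ m/K → total 8.69432×10⁻⁶ m/K
ΔT = g/(α₁L₁+α₂L₂) = 3.46×10⁻³ / 8.69432×10⁻⁶ = 397.96 K
T = 26.4 + 397.96 = 424.36 °C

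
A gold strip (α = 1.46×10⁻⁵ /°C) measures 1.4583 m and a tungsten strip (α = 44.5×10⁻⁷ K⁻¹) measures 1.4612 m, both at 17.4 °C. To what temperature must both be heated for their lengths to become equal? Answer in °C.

T = 213.5 °C

Equal length when α₁L₁ΔT − α₂L₂ΔT = L₂ − L₁ = 2.90×10⁻³ m
α₁L₁ = 2.129118×10⁻⁵, α₂L₂ = 6.50234×10⁻⁶ → Δ(αL) = 1.478884×10⁻⁵ m/K
ΔT = 2.90×10⁻³ / 1.478884×10⁻⁵ = 196.094 K, so T = 17.4 + 196.094 = 213.494 °C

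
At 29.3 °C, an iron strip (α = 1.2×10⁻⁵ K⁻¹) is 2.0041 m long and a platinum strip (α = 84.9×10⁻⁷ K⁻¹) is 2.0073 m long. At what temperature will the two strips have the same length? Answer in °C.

Equal length when α₁L₁ΔT − α₂L₂ΔT = L₂ − L₁ = 3.20×10⁻³ m
α₁L₁ = 2.40492×10⁻⁵, α₂L₂ = 1.7041977×10⁻⁵ → Δ(αL) = 7.007223×10⁻⁶ m/K
ΔT = 3.20×10⁻³ / 7.007223×10⁻⁶ = 456.672 K, so T = 29.3 + 456.672 = 485.972 °C

T = 486.0 °C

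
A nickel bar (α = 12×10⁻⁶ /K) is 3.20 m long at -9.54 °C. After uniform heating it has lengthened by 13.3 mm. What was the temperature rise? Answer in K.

ΔL = αL₀ΔT ⇒ ΔT = ΔL / (αL₀)
ΔT = 13.3×10⁻³ m / (12×10⁻⁶ × 3.20 m) = 346.35 K

ΔT = 346 K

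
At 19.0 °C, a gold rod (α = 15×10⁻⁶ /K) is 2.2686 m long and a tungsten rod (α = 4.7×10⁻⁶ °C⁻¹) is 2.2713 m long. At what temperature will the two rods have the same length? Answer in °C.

T = 134.6 °C

Equal length when α₁L₁ΔT − α₂L₂ΔT = L₂ − L₁ = 2.70×10⁻³ m
α₁L₁ = 3.4029×10⁻⁵, α₂L₂ = 1.067511×10⁻⁵ → Δ(αL) = 2.335389×10⁻⁵ m/K
ΔT = 2.70×10⁻³ / 2.335389×10⁻⁵ = 115.612 K, so T = 19.0 + 115.612 = 134.612 °C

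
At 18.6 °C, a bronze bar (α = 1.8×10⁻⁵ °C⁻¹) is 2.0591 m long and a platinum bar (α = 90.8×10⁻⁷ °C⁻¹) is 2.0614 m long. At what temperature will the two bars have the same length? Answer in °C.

T = 144.0 °C

L₁(1 + α₁ΔT) = L₂(1 + α₂ΔT) ⇒ ΔT = (L₂ − L₁)/(α₁L₁ − α₂L₂)
L₂ − L₁ = 2.0614 − 2.0591 = 2.30×10⁻³ m
α₁L₁ − α₂L₂ = 1.8×10⁻⁵×2.0591 − 90.8×10⁻⁷×2.0614 = 1.8346288×10⁻⁵ m/K
ΔT = 2.30×10⁻³ / 1.8346288×10⁻⁵ = 125.366 K
T = 18.6 + 125.366 = 143.966 °C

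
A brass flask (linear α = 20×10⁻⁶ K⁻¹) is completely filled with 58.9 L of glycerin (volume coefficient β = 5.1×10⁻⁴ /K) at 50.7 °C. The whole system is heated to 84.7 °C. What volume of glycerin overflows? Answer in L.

The flask also expands: β_container ≈ 3α = 6.0×10⁻⁵ /K
Net overflow = V₀(β_liq − 3α_cont)ΔT
β − 3α = 5.10×10⁻⁴ − 6.0×10⁻⁵ = 4.50×10⁻⁴ /K; ΔT = 34.0 K
ΔV = 58.9 × 4.50×10⁻⁴ × 34.0 = 0.901 L

0.901 L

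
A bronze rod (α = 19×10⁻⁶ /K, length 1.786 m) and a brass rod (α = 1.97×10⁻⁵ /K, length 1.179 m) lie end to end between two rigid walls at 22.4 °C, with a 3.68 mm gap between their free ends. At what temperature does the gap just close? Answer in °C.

Gap closes when ΔL₁ + ΔL₂ = 3.68 mm = 3.68×10⁻³ m
(α₁L₁ + α₂L₂)ΔT = g
α₁L₁ + α₂L₂ = 19×10⁻⁶×1.786 + 1.97×10⁻⁵×1.179 = 5.71603×10⁻⁵ m/K
ΔT = 3.68×10⁻³ / 5.71603×10⁻⁵ = 64.380 K
T = 22.4 + 64.380 = 86.780 °C

T = 86.8 °C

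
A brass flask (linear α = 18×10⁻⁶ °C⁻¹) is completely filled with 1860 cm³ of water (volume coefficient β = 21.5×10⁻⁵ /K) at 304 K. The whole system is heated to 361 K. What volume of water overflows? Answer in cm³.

The flask also expands: β_container ≈ 3α = 5.4×10⁻⁵ /K
Net overflow = V₀(β_liq − 3α_cont)ΔT
β − 3α = 2.15×10⁻⁴ − 5.4×10⁻⁵ = 1.61×10⁻⁴ /K; ΔT = 57 K
ΔV = 1860 × 1.61×10⁻⁴ × 57 = 17.1 cm³

17.1 cm³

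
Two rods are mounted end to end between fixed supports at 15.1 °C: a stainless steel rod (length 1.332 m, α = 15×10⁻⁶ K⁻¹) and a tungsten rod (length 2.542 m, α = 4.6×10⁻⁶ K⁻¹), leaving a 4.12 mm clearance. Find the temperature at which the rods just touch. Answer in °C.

T = 145 °C

Gap closes when ΔL₁ + ΔL₂ = 4.12 mm = 4.12×10⁻³ m
(α₁L₁ + α₂L₂)ΔT = g
α₁L₁ + α₂L₂ = 15×10⁻⁶×1.332 + 4.6×10⁻⁶×2.542 = 3.16732×10⁻⁵ m/K
ΔT = 4.12×10⁻³ / 3.16732×10⁻⁵ = 130.08 K
T = 15.1 + 130.08 = 145.18 °C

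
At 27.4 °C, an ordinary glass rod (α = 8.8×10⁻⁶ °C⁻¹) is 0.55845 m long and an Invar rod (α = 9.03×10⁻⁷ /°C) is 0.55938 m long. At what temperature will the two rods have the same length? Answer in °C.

L₁(1 + α₁ΔT) = L₂(1 + α₂ΔT) ⇒ ΔT = (L₂ − L₁)/(α₁L₁ − α₂L₂)
L₂ − L₁ = 0.55938 − 0.55845 = 9.30×10⁻⁴ m
α₁L₁ − α₂L₂ = 8.8×10⁻⁶×0.55845 − 9.03×10⁻⁷×0.55938 = 4.40923986×10⁻⁶ m/K
ΔT = 9.30×10⁻⁴ / 4.40923986×10⁻⁶ = 210.921 K
T = 27.4 + 210.921 = 238.321 °C

T = 238.3 °C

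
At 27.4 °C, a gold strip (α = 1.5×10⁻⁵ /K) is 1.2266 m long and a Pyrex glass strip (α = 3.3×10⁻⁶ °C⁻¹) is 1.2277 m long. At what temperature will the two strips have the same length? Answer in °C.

T = 104.1 °C

Equal length when α₁L₁ΔT − α₂L₂ΔT = L₂ − L₁ = 1.10×10⁻³ m
α₁L₁ = 1.8399×10⁻⁵, α₂L₂ = 4.05141×10⁻⁶ → Δ(αL) = 1.434759×10⁻⁵ m/K
ΔT = 1.10×10⁻³ / 1.434759×10⁻⁵ = 76.668 K, so T = 27.4 + 76.668 = 104.068 °C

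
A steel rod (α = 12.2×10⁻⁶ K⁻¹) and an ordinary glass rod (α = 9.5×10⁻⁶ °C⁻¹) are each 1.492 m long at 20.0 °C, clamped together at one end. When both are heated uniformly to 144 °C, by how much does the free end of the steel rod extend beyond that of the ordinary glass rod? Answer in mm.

0.500 mm

ΔT = 124.0 K
steel: ΔL = 12.2×10⁻⁶ × 1.492 m × 124.0 = 2.2571×10⁻³ m = 2.2571 mm
ordinary glass: ΔL = 9.5×10⁻⁶ × 1.492 m × 124.0 = 1.7576×10⁻³ m = 1.7576 mm
difference = 2.2571 − 1.7576 = 0.4995 mm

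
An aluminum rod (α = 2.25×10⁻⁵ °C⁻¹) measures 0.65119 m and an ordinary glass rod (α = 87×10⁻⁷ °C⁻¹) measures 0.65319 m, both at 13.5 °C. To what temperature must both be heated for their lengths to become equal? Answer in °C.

L₁(1 + α₁ΔT) = L₂(1 + α₂ΔT) ⇒ ΔT = (L₂ − L₁)/(α₁L₁ − α₂L₂)
L₂ − L₁ = 0.65319 − 0.65119 = 2.00×10⁻³ m
α₁L₁ − α₂L₂ = 2.25×10⁻⁵×0.65119 − 87×10⁻⁷×0.65319 = 8.969022×10⁻⁶ m/K
ΔT = 2.00×10⁻³ / 8.969022×10⁻⁶ = 222.990 K
T = 13.5 + 222.990 = 236.490 °C

T = 236.5 °C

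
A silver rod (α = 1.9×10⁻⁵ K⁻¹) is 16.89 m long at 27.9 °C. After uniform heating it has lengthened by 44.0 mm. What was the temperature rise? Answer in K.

ΔT = 137 K

ΔL = αL₀ΔT ⇒ ΔT = ΔL / (αL₀)
ΔT = 44.0×10⁻³ m / (1.9×10⁻⁵ × 16.89 m) = 137.11 K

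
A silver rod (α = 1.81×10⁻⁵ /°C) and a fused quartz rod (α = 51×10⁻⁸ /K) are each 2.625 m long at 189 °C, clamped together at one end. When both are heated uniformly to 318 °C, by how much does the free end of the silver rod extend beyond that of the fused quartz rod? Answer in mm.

ΔT = 129 K
silver: ΔL = 1.81×10⁻⁵ × 2.625 m × 129 = 6.1291×10⁻³ m = 6.1291 mm
fused quartz: ΔL = 51×10⁻⁸ × 2.625 m × 129 = 1.7270×10⁻⁴ m = 0.17270 mm
difference = 6.1291 − 0.17270 = 5.9564 mm

5.96 mm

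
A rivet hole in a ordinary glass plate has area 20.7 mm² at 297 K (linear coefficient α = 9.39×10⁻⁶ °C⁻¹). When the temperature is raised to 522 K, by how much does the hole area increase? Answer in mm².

ΔA = 0.0875 mm²

Area coefficient ≈ 2α; |ΔT| = 225 K
ΔA = 2αA₀ΔT = 2(9.39×10⁻⁶)(20.7)(225) = 0.0875 mm²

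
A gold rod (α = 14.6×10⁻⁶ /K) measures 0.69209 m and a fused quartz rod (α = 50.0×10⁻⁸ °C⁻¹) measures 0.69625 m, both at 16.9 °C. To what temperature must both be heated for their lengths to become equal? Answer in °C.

T = 443.3 °C

Equal length when α₁L₁ΔT − α₂L₂ΔT = L₂ − L₁ = 4.16×10⁻³ m
α₁L₁ = 1.0104514×10⁻⁵, α₂L₂ = 3.48125×10⁻⁷ → Δ(αL) = 9.756389×10⁻⁶ m/K
ΔT = 4.16×10⁻³ / 9.756389×10⁻⁶ = 426.387 K, so T = 16.9 + 426.387 = 443.287 °C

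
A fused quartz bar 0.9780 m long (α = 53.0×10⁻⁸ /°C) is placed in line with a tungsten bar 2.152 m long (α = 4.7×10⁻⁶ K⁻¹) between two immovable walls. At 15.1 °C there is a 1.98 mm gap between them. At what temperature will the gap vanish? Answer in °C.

Gap closes when ΔL₁ + ΔL₂ = 1.98 mm = 1.98×10⁻³ m
(α₁L₁ + α₂L₂)ΔT = g
α₁L₁ + α₂L₂ = 53.0×10⁻⁸×0.9780 + 4.7×10⁻⁶×2.152 = 1.063274×10⁻⁵ m/K
ΔT = 1.98×10⁻³ / 1.063274×10⁻⁵ = 186.22 K
T = 15.1 + 186.22 = 201.32 °C

T = 201 °C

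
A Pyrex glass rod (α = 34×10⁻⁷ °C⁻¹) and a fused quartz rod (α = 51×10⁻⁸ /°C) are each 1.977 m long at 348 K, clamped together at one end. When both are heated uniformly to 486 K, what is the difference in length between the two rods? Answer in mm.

ΔT = 138 K
Pyrex glass: ΔL = 34×10⁻⁷ × 1.977 m × 138 = 9.2761×10⁻⁴ m = 0.92761 mm
fused quartz: ΔL = 51×10⁻⁸ × 1.977 m × 138 = 1.3914×10⁻⁴ m = 0.13914 mm
difference = 0.92761 − 0.13914 = 0.78847 mm

0.788 mm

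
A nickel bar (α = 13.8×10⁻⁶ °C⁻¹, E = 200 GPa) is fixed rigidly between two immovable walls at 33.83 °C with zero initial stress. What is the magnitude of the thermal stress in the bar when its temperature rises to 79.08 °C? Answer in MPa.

Fully constrained: the free strain ε = αΔT is blocked, so σ = Eε = EαΔT.
|ΔT| = 45.25 K
σ = 200×10⁹ × 13.8×10⁻⁶ × 45.25 = 1.25×10⁸ Pa

σ = 125 MPa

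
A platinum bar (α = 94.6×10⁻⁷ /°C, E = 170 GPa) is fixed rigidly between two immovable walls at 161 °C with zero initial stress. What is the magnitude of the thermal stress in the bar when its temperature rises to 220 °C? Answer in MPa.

Fully constrained: the free strain ε = αΔT is blocked, so σ = Eε = EαΔT.
|ΔT| = 59 K
σ = 170×10⁹ × 94.6×10⁻⁷ × 59 = 9.49×10⁷ Pa

σ = 94.9 MPa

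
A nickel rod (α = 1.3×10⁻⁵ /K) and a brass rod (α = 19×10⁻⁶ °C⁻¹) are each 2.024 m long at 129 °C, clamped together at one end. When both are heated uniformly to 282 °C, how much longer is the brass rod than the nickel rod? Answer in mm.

1.86 mm

ΔT = 153 K
nickel: ΔL = 1.3×10⁻⁵ × 2.024 m × 153 = 4.0257×10⁻³ m = 4.0257 mm
brass: ΔL = 19×10⁻⁶ × 2.024 m × 153 = 5.8838×10⁻³ m = 5.8838 mm
difference = 5.8838 − 4.0257 = 1.8581 mm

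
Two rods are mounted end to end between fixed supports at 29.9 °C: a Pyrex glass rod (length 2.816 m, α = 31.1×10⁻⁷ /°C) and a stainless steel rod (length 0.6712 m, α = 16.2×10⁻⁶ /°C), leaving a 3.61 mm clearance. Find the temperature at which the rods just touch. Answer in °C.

T = 214 °C

α₁L₁ = 8.75776×10⁻⁶ m/K, α₂L₂ = 1.087344×10⁻⁵ m/K → total 1.96312×10⁻⁵ m/K
ΔT = g/(α₁L₁+α₂L₂) = 3.61×10⁻³ / 1.96312×10⁻⁵ = 183.89 K
T = 29.9 + 183.89 = 213.79 °C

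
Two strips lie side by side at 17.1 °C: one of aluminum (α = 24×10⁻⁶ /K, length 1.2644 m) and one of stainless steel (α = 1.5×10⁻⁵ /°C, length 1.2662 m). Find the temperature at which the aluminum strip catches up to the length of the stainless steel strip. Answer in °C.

Equal length when α₁L₁ΔT − α₂L₂ΔT = L₂ − L₁ = 1.80×10⁻³ m
α₁L₁ = 3.03456×10⁻⁵, α₂L₂ = 1.8993×10⁻⁵ → Δ(αL) = 1.13526×10⁻⁵ m/K
ΔT = 1.80×10⁻³ / 1.13526×10⁻⁵ = 158.554 K, so T = 17.1 + 158.554 = 175.654 °C

T = 175.7 °C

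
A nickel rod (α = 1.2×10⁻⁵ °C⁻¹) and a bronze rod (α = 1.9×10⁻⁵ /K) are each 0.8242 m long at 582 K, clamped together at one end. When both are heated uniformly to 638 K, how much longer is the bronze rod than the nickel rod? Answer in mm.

0.323 mm

ΔT = 56 K
nickel: ΔL = 1.2×10⁻⁵ × 0.8242 m × 56 = 5.5386×10⁻⁴ m = 0.55386 mm
bronze: ΔL = 1.9×10⁻⁵ × 0.8242 m × 56 = 8.7695×10⁻⁴ m = 0.87695 mm
difference = 0.87695 − 0.55386 = 0.32309 mm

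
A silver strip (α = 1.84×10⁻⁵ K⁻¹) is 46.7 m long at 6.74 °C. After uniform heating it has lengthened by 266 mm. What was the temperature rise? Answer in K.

ΔL = αL₀ΔT ⇒ ΔT = ΔL / (αL₀)
ΔT = 266×10⁻³ m / (1.84×10⁻⁵ × 46.7 m) = 309.56 K

ΔT = 310 K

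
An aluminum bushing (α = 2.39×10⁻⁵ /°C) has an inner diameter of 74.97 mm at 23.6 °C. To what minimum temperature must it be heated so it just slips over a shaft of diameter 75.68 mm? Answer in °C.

Required Δd = 75.68 − 74.97 = 0.71 mm
Δd = αd₀ΔT ⇒ ΔT = Δd/(αd₀) = 0.71 / (2.39×10⁻⁵ × 74.97) = 396.25 K
T_min = 23.6 + 396.25 = 419.85 °C

T = 420 °C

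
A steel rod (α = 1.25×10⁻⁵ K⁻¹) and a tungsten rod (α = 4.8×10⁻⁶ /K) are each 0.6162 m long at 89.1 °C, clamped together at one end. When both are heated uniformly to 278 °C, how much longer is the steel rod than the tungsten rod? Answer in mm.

ΔT = 188.9 K
steel: ΔL = 1.25×10⁻⁵ × 0.6162 m × 188.9 = 1.4550×10⁻³ m = 1.4550 mm
tungsten: ΔL = 4.8×10⁻⁶ × 0.6162 m × 188.9 = 5.5872×10⁻⁴ m = 0.55872 mm
difference = 1.4550 − 0.55872 = 0.89628 mm

0.896 mm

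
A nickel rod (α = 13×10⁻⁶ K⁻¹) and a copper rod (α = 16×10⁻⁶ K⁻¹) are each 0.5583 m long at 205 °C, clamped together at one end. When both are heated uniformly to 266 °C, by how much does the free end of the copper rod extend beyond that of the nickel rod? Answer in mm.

ΔT = 61 K
nickel: ΔL = 13×10⁻⁶ × 0.5583 m × 61 = 4.4273×10⁻⁴ m = 0.44273 mm
copper: ΔL = 16×10⁻⁶ × 0.5583 m × 61 = 5.4490×10⁻⁴ m = 0.54490 mm
difference = 0.54490 − 0.44273 = 0.10217 mm

0.102 mm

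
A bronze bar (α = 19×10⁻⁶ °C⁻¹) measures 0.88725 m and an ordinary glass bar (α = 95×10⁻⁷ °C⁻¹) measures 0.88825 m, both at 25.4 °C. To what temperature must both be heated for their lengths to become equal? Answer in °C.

T = 144.2 °C

Equal length when α₁L₁ΔT − α₂L₂ΔT = L₂ − L₁ = 1.00×10⁻³ m
α₁L₁ = 1.685775×10⁻⁵, α₂L₂ = 8.438375×10⁻⁶ → Δ(αL) = 8.419375×10⁻⁶ m/K
ΔT = 1.00×10⁻³ / 8.419375×10⁻⁶ = 118.774 K, so T = 25.4 + 118.774 = 144.174 °C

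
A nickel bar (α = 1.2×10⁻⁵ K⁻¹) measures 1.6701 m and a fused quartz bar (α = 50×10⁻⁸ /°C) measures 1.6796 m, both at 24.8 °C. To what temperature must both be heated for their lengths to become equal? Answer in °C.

T = 519.6 °C

Equal length when α₁L₁ΔT − α₂L₂ΔT = L₂ − L₁ = 9.50×10⁻³ m
α₁L₁ = 2.00412×10⁻⁵, α₂L₂ = 8.398×10⁻⁷ → Δ(αL) = 1.92014×10⁻⁵ m/K
ΔT = 9.50×10⁻³ / 1.92014×10⁻⁵ = 494.756 K, so T = 24.8 + 494.756 = 519.556 °C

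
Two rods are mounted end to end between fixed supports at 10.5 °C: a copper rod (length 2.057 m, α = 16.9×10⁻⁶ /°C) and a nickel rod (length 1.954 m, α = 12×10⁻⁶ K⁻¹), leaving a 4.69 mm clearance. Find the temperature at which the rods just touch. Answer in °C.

T = 91.1 °C

α₁L₁ = 3.47633×10⁻⁵ m/K, α₂L₂ = 2.3448×10⁻⁵ m/K → total 5.82113×10⁻⁵ m/K
ΔT = g/(α₁L₁+α₂L₂) = 4.69×10⁻³ / 5.82113×10⁻⁵ = 80.569 K
T = 10.5 + 80.569 = 91.069 °C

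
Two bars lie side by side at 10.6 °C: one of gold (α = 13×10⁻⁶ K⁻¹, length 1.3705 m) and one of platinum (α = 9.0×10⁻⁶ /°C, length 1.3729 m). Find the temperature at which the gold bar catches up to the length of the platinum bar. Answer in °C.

L₁(1 + α₁ΔT) = L₂(1 + α₂ΔT) ⇒ ΔT = (L₂ − L₁)/(α₁L₁ − α₂L₂)
L₂ − L₁ = 1.3729 − 1.3705 = 2.40×10⁻³ m
α₁L₁ − α₂L₂ = 13×10⁻⁶×1.3705 − 9.0×10⁻⁶×1.3729 = 5.4604×10⁻⁶ m/K
ΔT = 2.40×10⁻³ / 5.4604×10⁻⁶ = 439.528 K
T = 10.6 + 439.528 = 450.128 °C

T = 450.1 °C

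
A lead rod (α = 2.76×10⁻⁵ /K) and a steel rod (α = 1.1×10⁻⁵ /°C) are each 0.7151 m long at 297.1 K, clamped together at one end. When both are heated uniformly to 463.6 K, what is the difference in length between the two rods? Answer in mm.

ΔT = 166.5 K
lead: ΔL = 2.76×10⁻⁵ × 0.7151 m × 166.5 = 3.2862×10⁻³ m = 3.2862 mm
steel: ΔL = 1.1×10⁻⁵ × 0.7151 m × 166.5 = 1.3097×10⁻³ m = 1.3097 mm
difference = 3.2862 − 1.3097 = 1.9765 mm

1.98 mm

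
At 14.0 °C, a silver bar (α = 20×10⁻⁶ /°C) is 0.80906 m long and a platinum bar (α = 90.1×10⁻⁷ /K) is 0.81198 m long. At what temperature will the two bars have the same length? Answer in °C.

L₁(1 + α₁ΔT) = L₂(1 + α₂ΔT) ⇒ ΔT = (L₂ − L₁)/(α₁L₁ − α₂L₂)
L₂ − L₁ = 0.81198 − 0.80906 = 2.92×10⁻³ m
α₁L₁ − α₂L₂ = 20×10⁻⁶×0.80906 − 90.1×10⁻⁷×0.81198 = 8.8652602×10⁻⁶ m/K
ΔT = 2.92×10⁻³ / 8.8652602×10⁻⁶ = 329.376 K
T = 14.0 + 329.376 = 343.376 °C

T = 343.4 °C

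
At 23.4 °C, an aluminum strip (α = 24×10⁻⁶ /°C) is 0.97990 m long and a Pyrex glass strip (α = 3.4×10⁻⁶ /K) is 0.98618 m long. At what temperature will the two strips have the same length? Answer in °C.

L₁(1 + α₁ΔT) = L₂(1 + α₂ΔT) ⇒ ΔT = (L₂ − L₁)/(α₁L₁ − α₂L₂)
L₂ − L₁ = 0.98618 − 0.97990 = 6.28×10⁻³ m
α₁L₁ − α₂L₂ = 24×10⁻⁶×0.97990 − 3.4×10⁻⁶×0.98618 = 2.0164588×10⁻⁵ m/K
ΔT = 6.28×10⁻³ / 2.0164588×10⁻⁵ = 311.437 K
T = 23.4 + 311.437 = 334.837 °C

T = 334.8 °C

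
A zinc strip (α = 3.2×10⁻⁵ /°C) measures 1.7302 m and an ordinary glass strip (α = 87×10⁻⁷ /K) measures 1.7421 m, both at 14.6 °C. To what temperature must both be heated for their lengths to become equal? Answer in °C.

T = 310.5 °C

Equal length when α₁L₁ΔT − α₂L₂ΔT = L₂ − L₁ = 1.19×10⁻² m
α₁L₁ = 5.53664×10⁻⁵, α₂L₂ = 1.515627×10⁻⁵ → Δ(αL) = 4.021013×10⁻⁵ m/K
ΔT = 1.19×10⁻² / 4.021013×10⁻⁵ = 295.945 K, so T = 14.6 + 295.945 = 310.545 °C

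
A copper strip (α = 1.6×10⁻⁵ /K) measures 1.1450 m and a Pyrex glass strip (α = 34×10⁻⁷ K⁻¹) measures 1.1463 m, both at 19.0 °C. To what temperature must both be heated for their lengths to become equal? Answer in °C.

Equal length when α₁L₁ΔT − α₂L₂ΔT = L₂ − L₁ = 1.30×10⁻³ m
α₁L₁ = 1.832×10⁻⁵, α₂L₂ = 3.89742×10⁻⁶ → Δ(αL) = 1.442258×10⁻⁵ m/K
ΔT = 1.30×10⁻³ / 1.442258×10⁻⁵ = 90.136 K, so T = 19.0 + 90.136 = 109.136 °C

T = 109.1 °C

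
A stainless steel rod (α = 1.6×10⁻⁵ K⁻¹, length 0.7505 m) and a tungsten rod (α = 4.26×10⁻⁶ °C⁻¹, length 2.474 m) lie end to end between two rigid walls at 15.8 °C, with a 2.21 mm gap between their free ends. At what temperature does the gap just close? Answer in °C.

T = 114 °C

Gap closes when ΔL₁ + ΔL₂ = 2.21 mm = 2.21×10⁻³ m
(α₁L₁ + α₂L₂)ΔT = g
α₁L₁ + α₂L₂ = 1.6×10⁻⁵×0.7505 + 4.26×10⁻⁶×2.474 = 2.254724×10⁻⁵ m/K
ΔT = 2.21×10⁻³ / 2.254724×10⁻⁵ = 98.02 K
T = 15.8 + 98.02 = 113.82 °C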